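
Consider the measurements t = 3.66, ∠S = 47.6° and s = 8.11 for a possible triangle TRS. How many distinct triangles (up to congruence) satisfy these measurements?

1

t·sin S = 3.66·sin(47.6°) ≈ 2.703.
Since s ≥ t, exactly one triangle exists.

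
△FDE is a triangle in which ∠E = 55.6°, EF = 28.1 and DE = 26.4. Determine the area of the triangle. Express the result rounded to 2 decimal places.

Area = ½·DE·EF·sin E ≈ 306.05.

306.05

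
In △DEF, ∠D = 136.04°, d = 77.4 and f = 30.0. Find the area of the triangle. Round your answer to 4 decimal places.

551.3456

Law of sines: sin F = f·sin D/d ≈ 0.26905.
Since d ≥ f, only the acute value applies: ∠F ≈ 15.61°.
Then ∠E = 180° − ∠D − ∠F ≈ 28.35°.
Law of sines gives e = d·sin E/sin D ≈ 52.951.
Area = ½·d·f·sin E ≈ 551.35.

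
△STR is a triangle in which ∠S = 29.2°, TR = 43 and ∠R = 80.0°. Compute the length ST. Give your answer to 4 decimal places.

The third angle is ∠T = 180° − ∠R − ∠S = 70.80°.
Law of sines: ST = TR·sin R/sin S ≈ 86.801.

86.8011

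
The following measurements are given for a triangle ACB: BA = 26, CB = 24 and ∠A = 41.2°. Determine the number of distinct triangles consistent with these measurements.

BA·sin A = 26·sin(41.2°) ≈ 17.13.
Since BA sin A < CB < BA (17.13 < 24 < 26), two triangles exist.

2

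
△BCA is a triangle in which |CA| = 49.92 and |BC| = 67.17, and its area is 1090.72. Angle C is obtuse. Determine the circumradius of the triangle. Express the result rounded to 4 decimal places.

From area = ½·|BC|·|CA|·sin C, we get sin C = 2·area/(|BC|·|CA|) ≈ 0.65057.
Taking the obtuse solution, ∠C ≈ 139.42°.
Law of cosines then gives |AB| ≈ 109.99.
Circumradius = |AB|/(2 sin C) ≈ 84.53.

R ≈ 84.5304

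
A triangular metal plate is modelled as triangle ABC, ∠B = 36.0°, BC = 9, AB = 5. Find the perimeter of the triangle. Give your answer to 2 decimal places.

perimeter ≈ 19.76

By the law of cosines, CA² = AB² + BC² − 2·AB·BC·cos B = 33.188, so CA ≈ 5.7609.
Semiperimeter s = (9+5.7609+5)/2 = 9.8805.
Perimeter = 9 + 5.7609 + 5 = 19.761.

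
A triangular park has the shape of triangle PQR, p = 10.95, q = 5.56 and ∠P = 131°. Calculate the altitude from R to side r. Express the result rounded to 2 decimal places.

4.20

Law of sines: sin Q = q·sin P/p ≈ 0.38321.
Since p ≥ q, only the acute value applies: ∠Q ≈ 22.53°.
Then ∠R = 180° − ∠P − ∠Q ≈ 26.47°.
Law of sines gives r = p·sin R/sin P ≈ 6.4664.
Area = ½·p·q·sin R ≈ 13.567.
The altitude from R has length 2·area/r ≈ 4.1962.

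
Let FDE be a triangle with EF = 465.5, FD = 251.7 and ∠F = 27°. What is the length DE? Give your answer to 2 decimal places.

By the law of cosines, DE² = EF² + FD² − 2·EF·FD·cos F = 71251, so DE ≈ 266.93.

266.93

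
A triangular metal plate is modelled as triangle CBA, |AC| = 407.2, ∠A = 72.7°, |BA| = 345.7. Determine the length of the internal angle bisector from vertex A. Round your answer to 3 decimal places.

301.174

By the law of cosines, |CB|² = |BA|² + |AC|² − 2·|BA|·|AC|·cos A = 2.016e+05, so |CB| ≈ 449.
The bisector from A has length 2·|BA|·|AC|·cos(∠A/2)/(|BA|+|AC|) ≈ 301.17.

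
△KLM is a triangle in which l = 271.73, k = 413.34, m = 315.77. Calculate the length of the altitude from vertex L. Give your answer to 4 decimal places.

Semiperimeter s = (413.34 + 271.73 + 315.77)/2 = 500.42.
Heron's formula: area = √(500.42·87.08·228.69·184.65) ≈ 42897.
The altitude from L has length 2·area/l ≈ 315.73.

h_L ≈ 315.7310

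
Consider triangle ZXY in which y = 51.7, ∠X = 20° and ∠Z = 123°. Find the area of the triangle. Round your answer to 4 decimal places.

The third angle is ∠Y = 180° − ∠Z − ∠X = 37.00°.
Law of sines: z = y·sin Z/sin Y ≈ 72.048.
Law of sines: x = y·sin X/sin Y ≈ 29.382.
Area = ½·y·z·sin X ≈ 636.99.

area ≈ 636.9879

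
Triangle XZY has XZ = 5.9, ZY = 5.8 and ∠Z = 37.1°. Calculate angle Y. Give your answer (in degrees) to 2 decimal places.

By the law of cosines, YX² = XZ² + ZY² − 2·XZ·ZY·cos Z = 13.863, so YX ≈ 3.7234.
Law of cosines again: cos Y = (ZY² + YX² − XZ²)/(2·ZY·YX) ≈ 0.29389, so ∠Y ≈ 72.91°.

∠Y ≈ 72.91°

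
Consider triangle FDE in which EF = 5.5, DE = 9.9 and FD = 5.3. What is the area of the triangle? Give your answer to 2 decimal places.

area ≈ 10.68

Semiperimeter s = (9.9 + 5.5 + 5.3)/2 = 10.35.
Heron's formula: area = √(10.35·0.45·4.85·5.05) ≈ 10.681.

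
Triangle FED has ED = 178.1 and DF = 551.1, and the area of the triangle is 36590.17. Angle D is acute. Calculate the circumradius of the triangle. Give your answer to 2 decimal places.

From area = ½·ED·DF·sin D, we get sin D = 2·area/(ED·DF) ≈ 0.74559.
Taking the acute solution, ∠D ≈ 48.21°.
Law of cosines then gives FE ≈ 452.34.
Circumradius = FE/(2 sin D) ≈ 303.35.

R ≈ 303.35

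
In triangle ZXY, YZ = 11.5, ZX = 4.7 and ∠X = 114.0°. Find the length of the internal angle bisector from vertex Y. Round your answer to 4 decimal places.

t_Y ≈ 9.7612

Law of sines: sin Y = ZX·sin X/YZ ≈ 0.37336.
Since YZ ≥ ZX, only the acute value applies: ∠Y ≈ 21.92°.
Then ∠Z = 180° − ∠X − ∠Y ≈ 44.08°.
Law of sines gives XY = YZ·sin Z/sin X ≈ 8.7567.
The bisector from Y has length 2·XY·YZ·cos(∠Y/2)/(XY+YZ) ≈ 9.7612.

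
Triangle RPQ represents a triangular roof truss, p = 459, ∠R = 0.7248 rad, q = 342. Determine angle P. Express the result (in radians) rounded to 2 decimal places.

∠P ≈ 1.58 rad

By the law of cosines, r² = p² + q² − 2·p·q·cos R = 92607, so r ≈ 304.31.
Law of cosines again: cos P = (q² + r² − p²)/(2·q·r) ≈ -0.00533, so ∠P ≈ 1.5761 rad.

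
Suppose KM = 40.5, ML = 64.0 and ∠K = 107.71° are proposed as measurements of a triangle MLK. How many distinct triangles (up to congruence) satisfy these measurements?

1

KM·sin K = 40.5·sin(107.71°) ≈ 38.58.
Since ∠K is not acute, a triangle exists only if ML > KM; here ML > KM, so there is exactly one triangle.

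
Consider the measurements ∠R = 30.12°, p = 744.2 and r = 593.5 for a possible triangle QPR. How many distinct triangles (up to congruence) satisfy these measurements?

2

p·sin R = 744.2·sin(30.12°) ≈ 373.4.
Since p sin R < r < p (373.4 < 593.5 < 744.2), two triangles exist.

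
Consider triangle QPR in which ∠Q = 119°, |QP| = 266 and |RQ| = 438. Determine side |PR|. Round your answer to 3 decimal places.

By the law of cosines, |PR|² = |RQ|² + |QP|² − 2·|RQ|·|QP|·cos Q = 3.7557e+05, so |PR| ≈ 612.84.

612.836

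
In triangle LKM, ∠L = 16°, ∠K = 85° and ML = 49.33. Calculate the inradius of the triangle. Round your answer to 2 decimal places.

The third angle is ∠M = 180° − ∠L − ∠K = 79.00°.
Law of sines: KM = ML·sin L/sin K ≈ 13.649.
Law of sines: LK = ML·sin M/sin K ≈ 48.609.
Area = ½·ML·KM·sin M ≈ 330.47.
Semiperimeter s = (13.649+49.33+48.609)/2 = 55.794.
Inradius = area/s = 330.47/55.794 ≈ 5.9231.

r ≈ 5.92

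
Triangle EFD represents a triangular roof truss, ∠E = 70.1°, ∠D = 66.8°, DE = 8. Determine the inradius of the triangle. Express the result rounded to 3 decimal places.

The third angle is ∠F = 180° − ∠D − ∠E = 43.10°.
Law of sines: FD = DE·sin E/sin F ≈ 11.009.
Law of sines: EF = DE·sin D/sin F ≈ 10.762.
Area = ½·DE·FD·sin D ≈ 40.476.
Semiperimeter s = (11.009+8+10.762)/2 = 14.885.
Inradius = area/s = 40.476/14.885 ≈ 2.7192.

r ≈ 2.719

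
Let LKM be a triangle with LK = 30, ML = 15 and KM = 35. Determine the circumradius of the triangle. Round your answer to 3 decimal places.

By the law of cosines, cos L = (ML² + LK² − KM²) / (2·ML·LK) ≈ -0.11111, so ∠L ≈ 96.38°.
Circumradius = KM/(2 sin L) ≈ 17.609.

17.609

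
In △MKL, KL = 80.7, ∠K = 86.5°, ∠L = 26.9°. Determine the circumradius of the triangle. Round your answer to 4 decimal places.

The third angle is ∠M = 180° − ∠K − ∠L = 66.60°.
Law of sines: LM = KL·sin K/sin M ≈ 87.768.
Law of sines: MK = KL·sin L/sin M ≈ 39.783.
Circumradius = KL/(2 sin M) ≈ 43.966.

R ≈ 43.9660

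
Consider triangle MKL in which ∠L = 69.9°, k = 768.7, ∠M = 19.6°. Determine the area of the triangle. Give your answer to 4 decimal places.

93076.3436

The third angle is ∠K = 180° − ∠L − ∠M = 90.50°.
Law of sines: m = k·sin M/sin K ≈ 257.87.
Law of sines: l = k·sin L/sin K ≈ 721.91.
Area = ½·k·m·sin L ≈ 93076.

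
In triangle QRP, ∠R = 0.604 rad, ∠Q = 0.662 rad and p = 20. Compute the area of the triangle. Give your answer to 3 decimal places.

The third angle is ∠P = π − ∠Q − ∠R = 1.876 rad.
Law of sines: q = p·sin Q/sin P ≈ 12.888.
Law of sines: r = p·sin R/sin P ≈ 11.908.
Area = ½·p·q·sin R ≈ 73.196.

73.196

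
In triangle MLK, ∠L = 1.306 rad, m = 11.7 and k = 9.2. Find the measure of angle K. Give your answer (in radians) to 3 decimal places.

0.763

By the law of cosines, l² = k² + m² − 2·k·m·cos L = 165.19, so l ≈ 12.853.
Law of cosines again: cos K = (m² + l² − k²)/(2·m·l) ≈ 0.72299, so ∠K ≈ 0.763 rad.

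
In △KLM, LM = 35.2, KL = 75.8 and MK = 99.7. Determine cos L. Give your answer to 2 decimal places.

-0.55

By the law of cosines, cos L = (KL² + LM² − MK²) / (2·KL·LM) ≈ -0.55383, so ∠L ≈ 123.63°.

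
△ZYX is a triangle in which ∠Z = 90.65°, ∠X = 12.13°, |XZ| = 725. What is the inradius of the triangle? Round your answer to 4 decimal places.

69.7091

The third angle is ∠Y = 180° − ∠X − ∠Z = 77.22°.
Law of sines: |YX| = |XZ|·sin Z/sin Y ≈ 743.37.
Law of sines: |ZY| = |XZ|·sin X/sin Y ≈ 156.21.
Area = ½·|XZ|·|YX|·sin X ≈ 56624.
Semiperimeter s = (743.37+725+156.21)/2 = 812.29.
Inradius = area/s = 56624/812.29 ≈ 69.709.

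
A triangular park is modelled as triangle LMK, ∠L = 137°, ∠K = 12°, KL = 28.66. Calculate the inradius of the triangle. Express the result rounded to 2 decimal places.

The third angle is ∠M = 180° − ∠K − ∠L = 31.00°.
Law of sines: MK = KL·sin L/sin M ≈ 37.951.
Law of sines: LM = KL·sin K/sin M ≈ 11.57.
Area = ½·KL·MK·sin K ≈ 113.07.
Semiperimeter s = (37.951+28.66+11.57)/2 = 39.09.
Inradius = area/s = 113.07/39.09 ≈ 2.8925.

2.89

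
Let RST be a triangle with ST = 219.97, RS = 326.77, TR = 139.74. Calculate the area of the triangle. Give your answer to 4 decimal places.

Semiperimeter s = (219.97 + 139.74 + 326.77)/2 = 343.24.
Heron's formula: area = √(343.24·123.27·203.5·16.47) ≈ 11908.

11908.4888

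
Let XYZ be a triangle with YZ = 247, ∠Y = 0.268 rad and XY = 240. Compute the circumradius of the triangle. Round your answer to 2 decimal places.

By the law of cosines, ZX² = XY² + YZ² − 2·XY·YZ·cos Y = 4281.3, so ZX ≈ 65.432.
Area = ½·XY·YZ·sin Y ≈ 7848.8.
Circumradius = ZX/(2 sin Y) ≈ 123.55.

R ≈ 123.55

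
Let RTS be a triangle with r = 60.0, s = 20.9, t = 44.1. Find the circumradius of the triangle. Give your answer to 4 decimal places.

By the law of cosines, cos R = (t² + s² − r²) / (2·t·s) ≈ -0.66095, so ∠R ≈ 131.37°.
Circumradius = r/(2 sin R) ≈ 39.977.

39.9770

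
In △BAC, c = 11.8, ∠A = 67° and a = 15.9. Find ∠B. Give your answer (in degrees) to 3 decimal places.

Law of sines: sin C = c·sin A/a ≈ 0.68314.
Since a ≥ c, only the acute value applies: ∠C ≈ 43.09°.
Then ∠B = 180° − ∠A − ∠C ≈ 69.91°.

∠B ≈ 69.910°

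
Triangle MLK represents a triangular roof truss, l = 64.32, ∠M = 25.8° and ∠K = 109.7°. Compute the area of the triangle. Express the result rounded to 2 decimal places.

1209.28

The third angle is ∠L = 180° − ∠K − ∠M = 44.50°.
Law of sines: m = l·sin M/sin L ≈ 39.94.
Law of sines: k = l·sin K/sin L ≈ 86.395.
Area = ½·l·m·sin K ≈ 1209.3.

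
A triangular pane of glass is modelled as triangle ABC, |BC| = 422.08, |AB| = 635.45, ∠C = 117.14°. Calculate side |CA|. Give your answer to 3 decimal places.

Law of sines: sin A = |BC|·sin C/|AB| ≈ 0.59109.
Since |AB| ≥ |BC|, only the acute value applies: ∠A ≈ 36.23°.
Then ∠B = 180° − ∠C − ∠A ≈ 26.63°.
Law of sines gives |CA| = |AB|·sin B/sin C ≈ 320.02.

320.020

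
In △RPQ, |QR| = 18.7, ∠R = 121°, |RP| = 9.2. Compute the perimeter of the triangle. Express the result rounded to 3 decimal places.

perimeter ≈ 52.629

By the law of cosines, |PQ|² = |QR|² + |RP|² − 2·|QR|·|RP|·cos R = 611.54, so |PQ| ≈ 24.729.
Semiperimeter s = (24.729+18.7+9.2)/2 = 26.315.
Perimeter = 24.729 + 18.7 + 9.2 = 52.629.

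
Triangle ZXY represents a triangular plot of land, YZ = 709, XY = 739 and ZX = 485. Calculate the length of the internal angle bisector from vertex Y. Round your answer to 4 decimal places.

682.0337

By the law of cosines, cos Y = (XY² + YZ² − ZX²) / (2·XY·YZ) ≈ 0.77639, so ∠Y ≈ 39.07°.
The bisector from Y has length 2·XY·YZ·cos(∠Y/2)/(XY+YZ) ≈ 682.03.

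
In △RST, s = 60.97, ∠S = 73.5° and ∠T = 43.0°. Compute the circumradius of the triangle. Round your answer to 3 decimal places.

The third angle is ∠R = 180° − ∠S − ∠T = 63.50°.
Law of sines: r = s·sin R/sin S ≈ 56.908.
Law of sines: t = s·sin T/sin S ≈ 43.367.
Circumradius = s/(2 sin S) ≈ 31.794.

31.794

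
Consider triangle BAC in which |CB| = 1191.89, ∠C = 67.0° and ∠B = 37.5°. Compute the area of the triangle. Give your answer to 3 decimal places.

The third angle is ∠A = 180° − ∠C − ∠B = 75.50°.
Law of sines: |AC| = |CB|·sin B/sin A ≈ 749.45.
Law of sines: |BA| = |CB|·sin C/sin A ≈ 1133.2.
Area = ½·|CB|·|AC|·sin C ≈ 4.1113e+05.

area ≈ 411125.084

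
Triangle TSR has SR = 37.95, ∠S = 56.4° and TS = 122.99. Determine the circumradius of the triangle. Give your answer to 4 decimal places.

64.0966

By the law of cosines, RT² = TS² + SR² − 2·TS·SR·cos S = 11401, so RT ≈ 106.77.
Area = ½·TS·SR·sin S ≈ 1943.8.
Circumradius = RT/(2 sin S) ≈ 64.097.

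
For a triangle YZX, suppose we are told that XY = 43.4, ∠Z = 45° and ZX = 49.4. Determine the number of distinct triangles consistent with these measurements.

2

ZX·sin Z = 49.4·sin(45°) ≈ 34.93.
Since ZX sin Z < XY < ZX (34.93 < 43.4 < 49.4), two triangles exist.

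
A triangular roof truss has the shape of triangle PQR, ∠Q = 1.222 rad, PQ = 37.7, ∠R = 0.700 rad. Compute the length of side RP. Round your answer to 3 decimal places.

54.997

The third angle is ∠P = π − ∠Q − ∠R = 1.220 rad.
Law of sines: RP = PQ·sin Q/sin R ≈ 54.997.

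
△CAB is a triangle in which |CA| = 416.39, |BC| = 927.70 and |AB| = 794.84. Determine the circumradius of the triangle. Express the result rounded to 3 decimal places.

465.488

By the law of cosines, cos C = (|BC|² + |CA|² − |AB|²) / (2·|BC|·|CA|) ≈ 0.52065, so ∠C ≈ 58.62°.
Circumradius = |AB|/(2 sin C) ≈ 465.49.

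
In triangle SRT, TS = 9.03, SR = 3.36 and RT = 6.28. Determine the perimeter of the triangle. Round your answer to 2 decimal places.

Perimeter = 6.28 + 9.03 + 3.36 = 18.67.

perimeter ≈ 18.67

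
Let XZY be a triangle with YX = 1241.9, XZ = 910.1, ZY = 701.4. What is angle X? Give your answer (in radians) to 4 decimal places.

By the law of cosines, cos X = (YX² + XZ² − ZY²) / (2·YX·XZ) ≈ 0.83107, so ∠X ≈ 0.590 rad.

0.5898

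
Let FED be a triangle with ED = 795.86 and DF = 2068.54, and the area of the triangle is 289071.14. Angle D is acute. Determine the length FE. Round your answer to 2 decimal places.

1352.56

From area = ½·ED·DF·sin D, we get sin D = 2·area/(ED·DF) ≈ 0.35118.
Taking the acute solution, ∠D ≈ 20.56°.
Law of cosines then gives FE ≈ 1352.6.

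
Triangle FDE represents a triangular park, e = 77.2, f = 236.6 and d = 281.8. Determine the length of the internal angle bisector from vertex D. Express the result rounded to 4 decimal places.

By the law of cosines, cos D = (e² + f² − d²) / (2·e·f) ≈ -0.47827, so ∠D ≈ 118.57°.
The bisector from D has length 2·e·f·cos(∠D/2)/(e+f) ≈ 59.459.

59.4587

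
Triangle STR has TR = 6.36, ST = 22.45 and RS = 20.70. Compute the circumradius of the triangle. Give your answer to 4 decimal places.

By the law of cosines, cos S = (RS² + ST² − TR²) / (2·RS·ST) ≈ 0.95977, so ∠S ≈ 16.31°.
Circumradius = TR/(2 sin S) ≈ 11.326.

11.3259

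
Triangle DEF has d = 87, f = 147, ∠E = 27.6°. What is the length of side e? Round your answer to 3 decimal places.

80.689

By the law of cosines, e² = f² + d² − 2·f·d·cos E = 6510.7, so e ≈ 80.689.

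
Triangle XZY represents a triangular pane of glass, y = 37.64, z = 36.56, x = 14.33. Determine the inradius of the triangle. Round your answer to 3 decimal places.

r ≈ 5.875

Semiperimeter s = (14.33 + 36.56 + 37.64)/2 = 44.265.
Heron's formula: area = √(44.265·29.935·7.705·6.625) ≈ 260.08.
Inradius = area/s = 260.08/44.265 ≈ 5.8754.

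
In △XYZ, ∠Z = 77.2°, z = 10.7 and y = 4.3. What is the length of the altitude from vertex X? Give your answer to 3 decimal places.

Law of sines: sin Y = y·sin Z/z ≈ 0.39188.
Since z ≥ y, only the acute value applies: ∠Y ≈ 23.07°.
Then ∠X = 180° − ∠Z − ∠Y ≈ 79.73°.
Law of sines gives x = z·sin X/sin Z ≈ 10.797.
Area = ½·z·y·sin X ≈ 22.636.
The altitude from X has length 2·area/x ≈ 4.1931.

h_X ≈ 4.193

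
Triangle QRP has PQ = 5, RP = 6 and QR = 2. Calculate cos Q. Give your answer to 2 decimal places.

cos Q ≈ -0.35

By the law of cosines, cos Q = (PQ² + QR² − RP²) / (2·PQ·QR) ≈ -0.35000, so ∠Q ≈ 110.49°.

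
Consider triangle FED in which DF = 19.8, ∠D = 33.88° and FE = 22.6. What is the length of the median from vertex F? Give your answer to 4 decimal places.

11.1590

Law of sines: sin E = DF·sin D/FE ≈ 0.48839.
Since FE ≥ DF, only the acute value applies: ∠E ≈ 29.23°.
Then ∠F = 180° − ∠D − ∠E ≈ 116.89°.
Law of sines gives ED = FE·sin F/sin D ≈ 36.159.
Median from F: ½√(2·DF² + 2·FE² − ED²) ≈ 11.159.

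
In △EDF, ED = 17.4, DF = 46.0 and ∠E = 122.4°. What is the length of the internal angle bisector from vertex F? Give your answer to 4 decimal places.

t_F ≈ 38.7586

Law of sines: sin F = ED·sin E/DF ≈ 0.31938.
Since DF ≥ ED, only the acute value applies: ∠F ≈ 18.63°.
Then ∠D = 180° − ∠E − ∠F ≈ 38.97°.
Law of sines gives FE = DF·sin D/sin E ≈ 34.268.
The bisector from F has length 2·DF·FE·cos(∠F/2)/(DF+FE) ≈ 38.759.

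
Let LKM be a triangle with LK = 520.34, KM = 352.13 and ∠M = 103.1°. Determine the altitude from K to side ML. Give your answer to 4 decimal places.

342.9662

Law of sines: sin L = KM·sin M/LK ≈ 0.65912.
Since LK ≥ KM, only the acute value applies: ∠L ≈ 41.23°.
Then ∠K = 180° − ∠M − ∠L ≈ 35.67°.
Law of sines gives ML = LK·sin K/sin M ≈ 311.5.
Area = ½·LK·KM·sin K ≈ 53418.
The altitude from K has length 2·area/ML ≈ 342.97.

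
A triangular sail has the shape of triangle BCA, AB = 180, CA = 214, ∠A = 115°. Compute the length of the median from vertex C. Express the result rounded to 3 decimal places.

By the law of cosines, BC² = CA² + AB² − 2·CA·AB·cos A = 1.1075e+05, so BC ≈ 332.8.
Median from C: ½√(2·BC² + 2·CA² − AB²) ≈ 264.91.

264.906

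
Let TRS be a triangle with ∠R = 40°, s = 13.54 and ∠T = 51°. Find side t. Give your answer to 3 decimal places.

The third angle is ∠S = 180° − ∠T − ∠R = 89.00°.
Law of sines: t = s·sin T/sin S ≈ 10.524.

10.524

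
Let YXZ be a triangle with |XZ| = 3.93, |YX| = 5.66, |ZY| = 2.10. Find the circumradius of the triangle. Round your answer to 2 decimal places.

R ≈ 4.19

By the law of cosines, cos Y = (|ZY|² + |YX|² − |XZ|²) / (2·|ZY|·|YX|) ≈ 0.88342, so ∠Y ≈ 27.94°.
Circumradius = |XZ|/(2 sin Y) ≈ 4.1935.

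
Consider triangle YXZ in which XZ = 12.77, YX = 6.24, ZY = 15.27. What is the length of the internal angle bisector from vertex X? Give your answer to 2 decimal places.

5.32

By the law of cosines, cos X = (YX² + XZ² − ZY²) / (2·YX·XZ) ≈ -0.19554, so ∠X ≈ 101.28°.
The bisector from X has length 2·YX·XZ·cos(∠X/2)/(YX+XZ) ≈ 5.3169.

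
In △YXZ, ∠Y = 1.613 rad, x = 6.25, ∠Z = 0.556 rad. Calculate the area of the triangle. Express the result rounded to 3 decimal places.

The third angle is ∠X = π − ∠Z − ∠Y = 0.973 rad.
Law of sines: y = x·sin Y/sin X ≈ 7.5567.
Law of sines: z = x·sin Z/sin X ≈ 3.9919.
Area = ½·x·y·sin Z ≈ 12.464.

12.464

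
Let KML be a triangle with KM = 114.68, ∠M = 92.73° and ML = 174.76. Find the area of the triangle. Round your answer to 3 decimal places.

Area = ½·KM·ML·sin M ≈ 10009.

area ≈ 10009.366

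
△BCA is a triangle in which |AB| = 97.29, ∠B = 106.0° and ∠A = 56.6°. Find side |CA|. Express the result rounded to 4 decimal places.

312.7371

The third angle is ∠C = 180° − ∠A − ∠B = 17.40°.
Law of sines: |CA| = |AB|·sin B/sin C ≈ 312.74.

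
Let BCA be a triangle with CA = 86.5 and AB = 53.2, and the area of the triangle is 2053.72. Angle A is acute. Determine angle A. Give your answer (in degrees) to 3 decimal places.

∠A ≈ 63.198°

From area = ½·CA·AB·sin A, we get sin A = 2·area/(CA·AB) ≈ 0.89257.
Taking the acute solution, ∠A ≈ 63.20°.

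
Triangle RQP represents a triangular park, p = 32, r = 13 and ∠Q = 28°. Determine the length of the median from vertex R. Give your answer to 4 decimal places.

By the law of cosines, q² = p² + r² − 2·p·r·cos Q = 458.39, so q ≈ 21.41.
Median from R: ½√(2·q² + 2·p² − r²) ≈ 26.438.

m_R ≈ 26.4375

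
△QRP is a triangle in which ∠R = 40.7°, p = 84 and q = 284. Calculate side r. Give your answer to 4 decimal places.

By the law of cosines, r² = p² + q² − 2·p·q·cos R = 51540, so r ≈ 227.02.

227.0240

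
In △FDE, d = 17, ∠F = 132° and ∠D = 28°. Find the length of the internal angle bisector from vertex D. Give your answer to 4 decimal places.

16.4590

The third angle is ∠E = 180° − ∠F − ∠D = 20.00°.
Law of sines: f = d·sin F/sin D ≈ 26.91.
Law of sines: e = d·sin E/sin D ≈ 12.385.
The bisector from D has length 2·e·f·cos(∠D/2)/(e+f) ≈ 16.459.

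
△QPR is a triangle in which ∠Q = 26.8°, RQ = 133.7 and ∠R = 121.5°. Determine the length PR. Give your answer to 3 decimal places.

The third angle is ∠P = 180° − ∠R − ∠Q = 31.70°.
Law of sines: PR = RQ·sin Q/sin P ≈ 114.72.

114.720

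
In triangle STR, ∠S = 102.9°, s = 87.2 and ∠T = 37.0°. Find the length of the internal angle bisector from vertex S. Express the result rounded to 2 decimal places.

The third angle is ∠R = 180° − ∠S − ∠T = 40.10°.
Law of sines: t = s·sin T/sin S ≈ 53.837.
Law of sines: r = s·sin R/sin S ≈ 57.622.
The bisector from S has length 2·t·r·cos(∠S/2)/(t+r) ≈ 34.69.

34.69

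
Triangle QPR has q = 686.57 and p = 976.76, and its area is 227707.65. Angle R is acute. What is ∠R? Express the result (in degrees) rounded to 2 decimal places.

42.77

From area = ½·q·p·sin R, we get sin R = 2·area/(q·p) ≈ 0.67910.
Taking the acute solution, ∠R ≈ 42.77°.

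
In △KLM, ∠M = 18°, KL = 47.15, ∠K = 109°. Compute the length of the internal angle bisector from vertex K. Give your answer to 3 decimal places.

The third angle is ∠L = 180° − ∠M − ∠K = 53.00°.
Law of sines: LM = KL·sin K/sin M ≈ 144.27.
Law of sines: MK = KL·sin L/sin M ≈ 121.86.
The bisector from K has length 2·MK·KL·cos(∠K/2)/(MK+KL) ≈ 39.483.

t_K ≈ 39.483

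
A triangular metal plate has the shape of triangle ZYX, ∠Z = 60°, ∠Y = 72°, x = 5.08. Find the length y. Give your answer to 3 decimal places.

6.501

The third angle is ∠X = 180° − ∠Z − ∠Y = 48.00°.
Law of sines: y = x·sin Y/sin X ≈ 6.5012.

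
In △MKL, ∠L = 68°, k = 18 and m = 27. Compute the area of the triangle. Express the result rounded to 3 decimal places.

Area = ½·m·k·sin L ≈ 225.31.

225.306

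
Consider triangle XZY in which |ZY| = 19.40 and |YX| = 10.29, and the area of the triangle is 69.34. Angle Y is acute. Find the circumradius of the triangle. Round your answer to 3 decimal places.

R ≈ 10.052

From area = ½·|ZY|·|YX|·sin Y, we get sin Y = 2·area/(|ZY|·|YX|) ≈ 0.69470.
Taking the acute solution, ∠Y ≈ 44.00°.
Law of cosines then gives |XZ| ≈ 13.966.
Circumradius = |XZ|/(2 sin Y) ≈ 10.052.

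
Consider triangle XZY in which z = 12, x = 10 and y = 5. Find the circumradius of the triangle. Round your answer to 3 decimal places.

By the law of cosines, cos X = (z² + y² − x²) / (2·z·y) ≈ 0.57500, so ∠X ≈ 54.90°.
Circumradius = x/(2 sin X) ≈ 6.1113.

6.111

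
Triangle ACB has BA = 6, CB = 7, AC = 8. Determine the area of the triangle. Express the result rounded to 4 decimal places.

20.3332

Semiperimeter s = (7 + 6 + 8)/2 = 10.5.
Heron's formula: area = √(10.5·3.5·4.5·2.5) ≈ 20.333.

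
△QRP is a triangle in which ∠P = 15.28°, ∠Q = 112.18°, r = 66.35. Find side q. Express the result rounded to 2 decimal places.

The third angle is ∠R = 180° − ∠P − ∠Q = 52.54°.
Law of sines: q = r·sin Q/sin R ≈ 77.402.

77.40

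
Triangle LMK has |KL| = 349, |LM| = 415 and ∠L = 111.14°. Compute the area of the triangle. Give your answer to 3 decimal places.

67543.946

Area = ½·|KL|·|LM|·sin L ≈ 67544.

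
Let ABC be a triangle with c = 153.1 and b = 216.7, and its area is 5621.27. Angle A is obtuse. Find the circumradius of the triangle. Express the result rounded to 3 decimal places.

R ≈ 537.751

From area = ½·b·c·sin A, we get sin A = 2·area/(b·c) ≈ 0.33887.
Taking the obtuse solution, ∠A ≈ 160.19°.
Law of cosines then gives a ≈ 364.45.
Circumradius = a/(2 sin A) ≈ 537.75.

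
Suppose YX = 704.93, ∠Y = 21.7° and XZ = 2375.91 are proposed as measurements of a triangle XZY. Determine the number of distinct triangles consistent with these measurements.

YX·sin Y = 704.93·sin(21.7°) ≈ 260.6.
Since XZ ≥ YX, exactly one triangle exists.

1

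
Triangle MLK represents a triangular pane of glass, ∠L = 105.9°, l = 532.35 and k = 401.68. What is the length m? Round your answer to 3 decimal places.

Law of sines: sin K = k·sin L/l ≈ 0.72567.
Since l ≥ k, only the acute value applies: ∠K ≈ 46.52°.
Then ∠M = 180° − ∠L − ∠K ≈ 27.58°.
Law of sines gives m = l·sin M/sin L ≈ 256.23.

256.234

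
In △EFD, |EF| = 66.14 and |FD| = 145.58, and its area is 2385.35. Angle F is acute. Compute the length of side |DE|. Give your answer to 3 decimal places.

94.025

From area = ½·|EF|·|FD|·sin F, we get sin F = 2·area/(|EF|·|FD|) ≈ 0.49547.
Taking the acute solution, ∠F ≈ 29.70°.
Law of cosines then gives |DE| ≈ 94.025.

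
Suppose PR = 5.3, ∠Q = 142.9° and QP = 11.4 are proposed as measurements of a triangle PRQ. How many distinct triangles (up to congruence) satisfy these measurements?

QP·sin Q = 11.4·sin(142.9°) ≈ 6.877.
Since ∠Q is not acute, a triangle exists only if PR > QP; here PR ≤ QP, so there is no triangle.

0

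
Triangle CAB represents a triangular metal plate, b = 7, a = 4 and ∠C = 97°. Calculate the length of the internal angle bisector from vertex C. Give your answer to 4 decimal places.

t_C ≈ 3.3733

By the law of cosines, c² = a² + b² − 2·a·b·cos C = 71.825, so c ≈ 8.4749.
The bisector from C has length 2·a·b·cos(∠C/2)/(a+b) ≈ 3.3733.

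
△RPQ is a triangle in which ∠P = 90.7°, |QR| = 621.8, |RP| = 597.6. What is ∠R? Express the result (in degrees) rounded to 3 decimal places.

Law of sines: sin Q = |RP|·sin P/|QR| ≈ 0.96101.
Since |QR| ≥ |RP|, only the acute value applies: ∠Q ≈ 73.95°.
Then ∠R = 180° − ∠P − ∠Q ≈ 15.35°.

15.352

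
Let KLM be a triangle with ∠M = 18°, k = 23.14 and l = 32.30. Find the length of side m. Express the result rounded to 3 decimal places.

12.533

By the law of cosines, m² = k² + l² − 2·k·l·cos M = 157.07, so m ≈ 12.533.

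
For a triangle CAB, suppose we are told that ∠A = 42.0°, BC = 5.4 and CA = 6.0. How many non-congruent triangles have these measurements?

CA·sin A = 6.0·sin(42.0°) ≈ 4.015.
Since CA sin A < BC < CA (4.015 < 5.4 < 6.0), two triangles exist.

2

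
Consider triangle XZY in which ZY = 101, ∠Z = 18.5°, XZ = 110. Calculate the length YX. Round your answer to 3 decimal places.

By the law of cosines, YX² = XZ² + ZY² − 2·XZ·ZY·cos Z = 1229.2, so YX ≈ 35.061.

35.061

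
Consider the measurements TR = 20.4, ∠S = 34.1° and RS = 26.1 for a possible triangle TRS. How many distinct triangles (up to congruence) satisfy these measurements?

RS·sin S = 26.1·sin(34.1°) ≈ 14.63.
Since RS sin S < TR < RS (14.63 < 20.4 < 26.1), two triangles exist.

2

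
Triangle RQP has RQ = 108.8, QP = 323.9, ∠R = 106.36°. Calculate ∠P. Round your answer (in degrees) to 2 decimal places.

18.80

Law of sines: sin P = RQ·sin R/QP ≈ 0.32231.
Since QP ≥ RQ, only the acute value applies: ∠P ≈ 18.80°.
Then ∠Q = 180° − ∠R − ∠P ≈ 54.84°.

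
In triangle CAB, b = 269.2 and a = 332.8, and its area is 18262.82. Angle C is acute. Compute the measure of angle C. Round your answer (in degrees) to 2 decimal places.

∠C ≈ 24.06°

From area = ½·a·b·sin C, we get sin C = 2·area/(a·b) ≈ 0.40770.
Taking the acute solution, ∠C ≈ 24.06°.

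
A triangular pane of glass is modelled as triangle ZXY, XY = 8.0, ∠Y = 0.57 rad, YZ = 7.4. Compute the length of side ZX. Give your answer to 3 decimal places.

By the law of cosines, ZX² = XY² + YZ² − 2·XY·YZ·cos Y = 19.079, so ZX ≈ 4.3679.

4.368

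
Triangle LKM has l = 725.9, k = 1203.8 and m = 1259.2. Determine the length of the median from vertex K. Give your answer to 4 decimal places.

Median from K: ½√(2·m² + 2·l² − k²) ≈ 833.05.

m_K ≈ 833.0511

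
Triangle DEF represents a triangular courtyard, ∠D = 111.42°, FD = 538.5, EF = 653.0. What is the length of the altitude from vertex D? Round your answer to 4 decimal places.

Law of sines: sin E = FD·sin D/EF ≈ 0.76770.
Since EF ≥ FD, only the acute value applies: ∠E ≈ 50.15°.
Then ∠F = 180° − ∠D − ∠E ≈ 18.43°.
Law of sines gives DE = EF·sin F/sin D ≈ 221.79.
Area = ½·EF·FD·sin F ≈ 55593.
The altitude from D has length 2·area/EF ≈ 170.27.

170.2680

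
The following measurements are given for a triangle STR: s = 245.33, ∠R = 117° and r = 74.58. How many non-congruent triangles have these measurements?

0

s·sin R = 245.33·sin(117°) ≈ 218.6.
Since ∠R is not acute, a triangle exists only if r > s; here r ≤ s, so there is no triangle.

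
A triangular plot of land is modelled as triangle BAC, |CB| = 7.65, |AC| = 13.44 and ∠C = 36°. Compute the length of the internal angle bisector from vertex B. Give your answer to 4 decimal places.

By the law of cosines, |BA|² = |AC|² + |CB|² − 2·|AC|·|CB|·cos C = 72.796, so |BA| ≈ 8.5321.
Law of cosines again: cos B = (|CB|² + |BA|² − |AC|²)/(2·|CB|·|BA|) ≈ -0.37777, so ∠B ≈ 112.20°.
The bisector from B has length 2·|CB|·|BA|·cos(∠B/2)/(|CB|+|BA|) ≈ 4.4996.

t_B ≈ 4.4996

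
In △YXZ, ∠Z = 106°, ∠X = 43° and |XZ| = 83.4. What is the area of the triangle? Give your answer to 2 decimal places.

The third angle is ∠Y = 180° − ∠X − ∠Z = 31.00°.
Law of sines: |ZY| = |XZ|·sin X/sin Y ≈ 110.44.
Law of sines: |YX| = |XZ|·sin Z/sin Y ≈ 155.66.
Area = ½·|XZ|·|ZY|·sin Z ≈ 4426.8.

area ≈ 4426.78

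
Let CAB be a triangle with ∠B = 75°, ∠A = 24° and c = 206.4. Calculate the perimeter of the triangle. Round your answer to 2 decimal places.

perimeter ≈ 493.25

The third angle is ∠C = 180° − ∠A − ∠B = 81.00°.
Law of sines: a = c·sin A/sin C ≈ 84.997.
Law of sines: b = c·sin B/sin C ≈ 201.85.
Semiperimeter s = (206.4+84.997+201.85)/2 = 246.62.
Perimeter = 206.4 + 84.997 + 201.85 = 493.25.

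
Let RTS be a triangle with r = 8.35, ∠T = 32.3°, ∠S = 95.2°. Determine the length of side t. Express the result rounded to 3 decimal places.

The third angle is ∠R = 180° − ∠T − ∠S = 52.50°.
Law of sines: t = r·sin T/sin R ≈ 5.624.

5.624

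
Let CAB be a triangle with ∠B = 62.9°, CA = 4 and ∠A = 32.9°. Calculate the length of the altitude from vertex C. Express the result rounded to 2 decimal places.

The third angle is ∠C = 180° − ∠A − ∠B = 84.20°.
Law of sines: AB = CA·sin C/sin B ≈ 4.4703.
Law of sines: BC = CA·sin A/sin B ≈ 2.4406.
Area = ½·CA·AB·sin A ≈ 4.8563.
The altitude from C has length 2·area/AB ≈ 2.1727.

2.17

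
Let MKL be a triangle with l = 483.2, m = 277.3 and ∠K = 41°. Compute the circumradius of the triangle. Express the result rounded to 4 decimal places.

By the law of cosines, k² = l² + m² − 2·l·m·cos K = 1.0813e+05, so k ≈ 328.83.
Area = ½·l·m·sin K ≈ 43953.
Circumradius = k/(2 sin K) ≈ 250.61.

R ≈ 250.6092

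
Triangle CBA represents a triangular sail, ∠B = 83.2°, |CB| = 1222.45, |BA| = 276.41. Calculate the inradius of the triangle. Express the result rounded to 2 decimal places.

r ≈ 123.36

By the law of cosines, |AC|² = |CB|² + |BA|² − 2·|CB|·|BA|·cos B = 1.4908e+06, so |AC| ≈ 1221.
Area = ½·|CB|·|BA|·sin B ≈ 1.6776e+05.
Semiperimeter s = (276.41+1221+1222.5)/2 = 1359.9.
Inradius = area/s = 1.6776e+05/1359.9 ≈ 123.36.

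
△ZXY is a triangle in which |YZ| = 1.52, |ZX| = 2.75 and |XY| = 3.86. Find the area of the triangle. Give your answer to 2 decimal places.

Semiperimeter s = (3.86 + 1.52 + 2.75)/2 = 4.065.
Heron's formula: area = √(4.065·0.205·2.545·1.315) ≈ 1.67.

area ≈ 1.67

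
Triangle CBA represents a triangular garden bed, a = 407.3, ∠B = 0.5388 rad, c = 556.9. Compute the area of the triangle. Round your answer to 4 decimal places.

58192.7713

Area = ½·a·c·sin B ≈ 58193.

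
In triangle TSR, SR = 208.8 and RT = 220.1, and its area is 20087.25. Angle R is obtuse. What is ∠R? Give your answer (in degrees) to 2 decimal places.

119.05

From area = ½·SR·RT·sin R, we get sin R = 2·area/(SR·RT) ≈ 0.87418.
Taking the obtuse solution, ∠R ≈ 119.05°.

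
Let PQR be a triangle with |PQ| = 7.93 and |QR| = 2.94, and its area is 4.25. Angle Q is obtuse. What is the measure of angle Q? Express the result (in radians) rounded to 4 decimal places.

From area = ½·|PQ|·|QR|·sin Q, we get sin Q = 2·area/(|PQ|·|QR|) ≈ 0.36458.
Taking the obtuse solution, ∠Q ≈ 2.768 rad.

∠Q ≈ 2.7684 rad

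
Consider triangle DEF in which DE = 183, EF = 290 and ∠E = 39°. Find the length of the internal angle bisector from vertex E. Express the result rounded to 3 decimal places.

By the law of cosines, FD² = DE² + EF² − 2·DE·EF·cos E = 35103, so FD ≈ 187.36.
The bisector from E has length 2·DE·EF·cos(∠E/2)/(DE+EF) ≈ 211.53.

t_E ≈ 211.526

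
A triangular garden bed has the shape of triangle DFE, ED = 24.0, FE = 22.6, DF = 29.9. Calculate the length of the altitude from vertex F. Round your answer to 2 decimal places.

22.24

Semiperimeter s = (22.6 + 24 + 29.9)/2 = 38.25.
Heron's formula: area = √(38.25·15.65·14.25·8.35) ≈ 266.88.
The altitude from F has length 2·area/ED ≈ 22.24.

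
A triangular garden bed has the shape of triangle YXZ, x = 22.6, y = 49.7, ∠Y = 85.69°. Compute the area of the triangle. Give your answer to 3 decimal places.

Law of sines: sin X = x·sin Y/y ≈ 0.45344.
Since y ≥ x, only the acute value applies: ∠X ≈ 26.96°.
Then ∠Z = 180° − ∠Y − ∠X ≈ 67.35°.
Law of sines gives z = y·sin Z/sin Y ≈ 45.995.
Area = ½·y·x·sin Z ≈ 518.28.

518.278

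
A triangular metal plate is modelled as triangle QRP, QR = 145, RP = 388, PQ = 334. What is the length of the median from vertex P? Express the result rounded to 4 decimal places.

Median from P: ½√(2·RP² + 2·PQ² − QR²) ≈ 354.67.

m_P ≈ 354.6741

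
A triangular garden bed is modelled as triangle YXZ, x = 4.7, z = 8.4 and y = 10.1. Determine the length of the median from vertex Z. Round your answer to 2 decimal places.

6.66

Median from Z: ½√(2·y² + 2·x² − z²) ≈ 6.6641.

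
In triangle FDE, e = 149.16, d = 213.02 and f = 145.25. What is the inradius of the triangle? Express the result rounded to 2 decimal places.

r ≈ 42.65

Semiperimeter s = (145.25 + 213.02 + 149.16)/2 = 253.71.
Heron's formula: area = √(253.71·108.46·40.695·104.55) ≈ 10821.
Inradius = area/s = 10821/253.71 ≈ 42.65.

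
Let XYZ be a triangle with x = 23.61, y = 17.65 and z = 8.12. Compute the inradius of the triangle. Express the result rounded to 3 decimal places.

2.259

Semiperimeter s = (23.61 + 17.65 + 8.12)/2 = 24.69.
Heron's formula: area = √(24.69·1.08·7.04·16.57) ≈ 55.772.
Inradius = area/s = 55.772/24.69 ≈ 2.2589.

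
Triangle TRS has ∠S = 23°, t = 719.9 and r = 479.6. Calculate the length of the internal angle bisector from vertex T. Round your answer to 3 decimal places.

188.252

By the law of cosines, s² = t² + r² − 2·t·r·cos S = 1.1264e+05, so s ≈ 335.62.
Law of cosines again: cos T = (r² + s² − t²)/(2·r·s) ≈ -0.54548, so ∠T ≈ 123.06°.
The bisector from T has length 2·r·s·cos(∠T/2)/(r+s) ≈ 188.25.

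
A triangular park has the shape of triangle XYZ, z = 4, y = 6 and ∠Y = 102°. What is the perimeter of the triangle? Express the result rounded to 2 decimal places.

perimeter ≈ 13.72

Law of sines: sin Z = z·sin Y/y ≈ 0.65210.
Since y ≥ z, only the acute value applies: ∠Z ≈ 40.70°.
Then ∠X = 180° − ∠Y − ∠Z ≈ 37.30°.
Law of sines gives x = y·sin X/sin Y ≈ 3.7172.
Semiperimeter s = (3.7172+6+4)/2 = 6.8586.
Perimeter = 3.7172 + 6 + 4 = 13.717.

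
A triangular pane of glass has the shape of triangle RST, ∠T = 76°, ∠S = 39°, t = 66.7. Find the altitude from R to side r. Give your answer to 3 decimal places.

The third angle is ∠R = 180° − ∠S − ∠T = 65.00°.
Law of sines: r = t·sin R/sin T ≈ 62.301.
Law of sines: s = t·sin S/sin T ≈ 43.261.
Area = ½·t·r·sin S ≈ 1307.6.
The altitude from R has length 2·area/r ≈ 41.976.

h_R ≈ 41.976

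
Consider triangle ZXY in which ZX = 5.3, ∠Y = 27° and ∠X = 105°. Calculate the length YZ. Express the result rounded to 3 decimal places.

The third angle is ∠Z = 180° − ∠X − ∠Y = 48.00°.
Law of sines: YZ = ZX·sin X/sin Y ≈ 11.276.

11.276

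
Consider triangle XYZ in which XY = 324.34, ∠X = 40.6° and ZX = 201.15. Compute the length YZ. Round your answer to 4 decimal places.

By the law of cosines, YZ² = ZX² + XY² − 2·ZX·XY·cos X = 46587, so YZ ≈ 215.84.

215.8391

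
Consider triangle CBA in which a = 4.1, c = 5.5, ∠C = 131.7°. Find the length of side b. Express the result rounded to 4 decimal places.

1.8419

Law of sines: sin A = a·sin C/c ≈ 0.55658.
Since c ≥ a, only the acute value applies: ∠A ≈ 33.82°.
Then ∠B = 180° − ∠C − ∠A ≈ 14.48°.
Law of sines gives b = c·sin B/sin C ≈ 1.8419.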